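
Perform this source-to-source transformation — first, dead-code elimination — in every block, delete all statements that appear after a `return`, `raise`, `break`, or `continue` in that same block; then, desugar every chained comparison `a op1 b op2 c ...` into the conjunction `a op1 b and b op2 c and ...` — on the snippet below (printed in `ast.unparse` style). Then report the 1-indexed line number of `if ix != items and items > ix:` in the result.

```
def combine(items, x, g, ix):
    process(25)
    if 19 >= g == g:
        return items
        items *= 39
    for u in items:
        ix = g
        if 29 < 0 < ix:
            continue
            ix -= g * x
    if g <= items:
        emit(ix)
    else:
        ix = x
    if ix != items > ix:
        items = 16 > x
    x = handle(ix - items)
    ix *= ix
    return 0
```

13

Transformed code:
def combine(items, x, g, ix):
    process(25)
    if 19 >= g and g == g:
        return items
    for u in items:
        ix = g
        if 29 < 0 and 0 < ix:
            continue
    if g <= items:
        emit(ix)
    else:
        ix = x
    if ix != items and items > ix:
        items = 16 > x
    x = handle(ix - items)
    ix *= ix
    return 0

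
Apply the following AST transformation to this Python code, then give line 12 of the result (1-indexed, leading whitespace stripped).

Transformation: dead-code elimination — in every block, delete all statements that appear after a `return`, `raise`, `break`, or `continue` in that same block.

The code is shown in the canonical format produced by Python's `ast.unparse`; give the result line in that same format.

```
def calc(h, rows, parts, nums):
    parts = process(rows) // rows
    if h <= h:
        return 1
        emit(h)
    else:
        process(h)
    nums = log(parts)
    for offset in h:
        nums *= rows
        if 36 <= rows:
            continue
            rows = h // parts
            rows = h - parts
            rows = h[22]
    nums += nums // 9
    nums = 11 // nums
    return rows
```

Transformed code:
def calc(h, rows, parts, nums):
    parts = process(rows) // rows
    if h <= h:
        return 1
    else:
        process(h)
    nums = log(parts)
    for offset in h:
        nums *= rows
        if 36 <= rows:
            continue
    nums += nums // 9
    nums = 11 // nums
    return rows

nums += nums // 9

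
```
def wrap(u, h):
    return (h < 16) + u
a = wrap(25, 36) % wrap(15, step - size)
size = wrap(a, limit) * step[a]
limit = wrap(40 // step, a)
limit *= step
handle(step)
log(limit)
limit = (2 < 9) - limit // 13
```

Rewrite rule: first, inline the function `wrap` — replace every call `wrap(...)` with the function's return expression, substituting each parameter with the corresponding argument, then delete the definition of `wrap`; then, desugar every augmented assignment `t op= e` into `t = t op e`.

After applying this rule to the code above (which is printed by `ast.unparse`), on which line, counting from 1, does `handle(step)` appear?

Transformed code:
a = ((36 < 16) + 25) % ((step - size < 16) + 15)
size = ((limit < 16) + a) * step[a]
limit = (a < 16) + 40 // step
limit = limit * step
handle(step)
log(limit)
limit = (2 < 9) - limit // 13

5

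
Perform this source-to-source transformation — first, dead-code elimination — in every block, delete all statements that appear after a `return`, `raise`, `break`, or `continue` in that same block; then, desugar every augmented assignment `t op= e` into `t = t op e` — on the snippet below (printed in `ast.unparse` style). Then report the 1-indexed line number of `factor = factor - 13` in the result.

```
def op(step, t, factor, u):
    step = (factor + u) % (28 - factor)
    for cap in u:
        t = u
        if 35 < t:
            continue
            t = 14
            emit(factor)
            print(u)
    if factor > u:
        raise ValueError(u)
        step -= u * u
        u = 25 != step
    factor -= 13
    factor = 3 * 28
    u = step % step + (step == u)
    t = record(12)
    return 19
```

Transformed code:
def op(step, t, factor, u):
    step = (factor + u) % (28 - factor)
    for cap in u:
        t = u
        if 35 < t:
            continue
    if factor > u:
        raise ValueError(u)
    factor = factor - 13
    factor = 3 * 28
    u = step % step + (step == u)
    t = record(12)
    return 19

9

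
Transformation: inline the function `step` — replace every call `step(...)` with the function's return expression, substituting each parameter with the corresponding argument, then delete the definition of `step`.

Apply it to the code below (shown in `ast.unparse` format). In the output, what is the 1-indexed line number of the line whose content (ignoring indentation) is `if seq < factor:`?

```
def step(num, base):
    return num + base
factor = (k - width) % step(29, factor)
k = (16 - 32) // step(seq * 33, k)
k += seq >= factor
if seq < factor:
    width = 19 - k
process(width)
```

Transformed code:
factor = (k - width) % (29 + factor)
k = (16 - 32) // (seq * 33 + k)
k += seq >= factor
if seq < factor:
    width = 19 - k
process(width)

4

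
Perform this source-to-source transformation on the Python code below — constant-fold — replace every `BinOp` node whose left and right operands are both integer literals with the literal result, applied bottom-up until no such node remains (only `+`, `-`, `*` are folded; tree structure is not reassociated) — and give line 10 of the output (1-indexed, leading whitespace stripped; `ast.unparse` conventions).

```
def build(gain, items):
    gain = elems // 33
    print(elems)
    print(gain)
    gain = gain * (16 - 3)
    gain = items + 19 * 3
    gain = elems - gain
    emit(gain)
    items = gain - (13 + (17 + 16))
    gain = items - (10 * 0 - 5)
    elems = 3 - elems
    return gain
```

Transformed code:
def build(gain, items):
    gain = elems // 33
    print(elems)
    print(gain)
    gain = gain * 13
    gain = items + 57
    gain = elems - gain
    emit(gain)
    items = gain - 46
    gain = items - -5
    elems = 3 - elems
    return gain

gain = items - -5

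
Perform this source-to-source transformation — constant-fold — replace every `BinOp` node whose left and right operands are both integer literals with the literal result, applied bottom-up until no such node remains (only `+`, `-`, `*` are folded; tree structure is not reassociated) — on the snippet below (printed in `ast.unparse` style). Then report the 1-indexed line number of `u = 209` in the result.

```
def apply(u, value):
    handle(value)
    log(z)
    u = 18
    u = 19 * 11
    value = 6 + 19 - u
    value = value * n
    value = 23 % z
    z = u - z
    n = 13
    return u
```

5

Transformed code:
def apply(u, value):
    handle(value)
    log(z)
    u = 18
    u = 209
    value = 25 - u
    value = value * n
    value = 23 % z
    z = u - z
    n = 13
    return u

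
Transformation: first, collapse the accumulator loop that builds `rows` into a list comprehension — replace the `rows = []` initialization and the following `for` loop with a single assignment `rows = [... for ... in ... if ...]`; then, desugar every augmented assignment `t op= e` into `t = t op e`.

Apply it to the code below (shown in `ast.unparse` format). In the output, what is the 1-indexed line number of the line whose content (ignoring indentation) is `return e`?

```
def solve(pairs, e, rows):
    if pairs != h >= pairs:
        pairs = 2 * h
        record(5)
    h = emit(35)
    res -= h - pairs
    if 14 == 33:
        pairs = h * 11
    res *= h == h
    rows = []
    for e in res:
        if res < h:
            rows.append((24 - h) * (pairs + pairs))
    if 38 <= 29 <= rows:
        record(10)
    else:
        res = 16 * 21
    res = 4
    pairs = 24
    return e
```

Transformed code:
def solve(pairs, e, rows):
    if pairs != h >= pairs:
        pairs = 2 * h
        record(5)
    h = emit(35)
    res = res - (h - pairs)
    if 14 == 33:
        pairs = h * 11
    res = res * (h == h)
    rows = [(24 - h) * (pairs + pairs) for e in res if res < h]
    if 38 <= 29 <= rows:
        record(10)
    else:
        res = 16 * 21
    res = 4
    pairs = 24
    return e

17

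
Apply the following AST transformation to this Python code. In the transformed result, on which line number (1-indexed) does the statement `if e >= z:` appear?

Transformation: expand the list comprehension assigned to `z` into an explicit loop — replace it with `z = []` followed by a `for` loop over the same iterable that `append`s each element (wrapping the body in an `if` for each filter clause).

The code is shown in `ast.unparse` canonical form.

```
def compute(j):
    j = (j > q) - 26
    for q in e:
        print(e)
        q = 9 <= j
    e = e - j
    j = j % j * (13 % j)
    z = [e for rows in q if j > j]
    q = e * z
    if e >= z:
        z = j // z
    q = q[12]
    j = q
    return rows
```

13

Transformed code:
def compute(j):
    j = (j > q) - 26
    for q in e:
        print(e)
        q = 9 <= j
    e = e - j
    j = j % j * (13 % j)
    z = []
    for rows in q:
        if j > j:
            z.append(e)
    q = e * z
    if e >= z:
        z = j // z
    q = q[12]
    j = q
    return rows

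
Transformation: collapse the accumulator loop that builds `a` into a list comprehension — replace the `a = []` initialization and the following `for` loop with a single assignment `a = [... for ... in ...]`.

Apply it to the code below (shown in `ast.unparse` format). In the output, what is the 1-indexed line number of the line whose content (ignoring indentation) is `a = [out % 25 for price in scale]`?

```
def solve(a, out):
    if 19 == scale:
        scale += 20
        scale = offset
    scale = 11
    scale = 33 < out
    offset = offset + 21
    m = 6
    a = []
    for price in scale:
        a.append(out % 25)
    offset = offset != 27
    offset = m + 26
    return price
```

Transformed code:
def solve(a, out):
    if 19 == scale:
        scale += 20
        scale = offset
    scale = 11
    scale = 33 < out
    offset = offset + 21
    m = 6
    a = [out % 25 for price in scale]
    offset = offset != 27
    offset = m + 26
    return price

9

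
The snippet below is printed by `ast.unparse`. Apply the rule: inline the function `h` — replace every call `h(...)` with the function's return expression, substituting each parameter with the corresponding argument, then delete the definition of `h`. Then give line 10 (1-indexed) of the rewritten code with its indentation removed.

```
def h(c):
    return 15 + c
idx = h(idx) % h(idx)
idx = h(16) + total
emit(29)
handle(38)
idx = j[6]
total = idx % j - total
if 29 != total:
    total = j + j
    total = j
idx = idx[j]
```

Transformed code:
idx = (15 + idx) % (15 + idx)
idx = 15 + 16 + total
emit(29)
handle(38)
idx = j[6]
total = idx % j - total
if 29 != total:
    total = j + j
    total = j
idx = idx[j]

idx = idx[j]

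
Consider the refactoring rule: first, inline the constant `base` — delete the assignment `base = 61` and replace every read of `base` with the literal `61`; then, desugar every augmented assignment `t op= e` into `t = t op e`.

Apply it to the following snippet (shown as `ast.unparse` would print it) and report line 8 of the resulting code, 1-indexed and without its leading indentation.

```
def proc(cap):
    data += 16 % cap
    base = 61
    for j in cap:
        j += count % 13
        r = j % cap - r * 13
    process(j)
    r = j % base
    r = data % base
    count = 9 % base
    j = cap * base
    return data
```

r = data % 61

Transformed code:
def proc(cap):
    data = data + 16 % cap
    for j in cap:
        j = j + count % 13
        r = j % cap - r * 13
    process(j)
    r = j % 61
    r = data % 61
    count = 9 % 61
    j = cap * 61
    return data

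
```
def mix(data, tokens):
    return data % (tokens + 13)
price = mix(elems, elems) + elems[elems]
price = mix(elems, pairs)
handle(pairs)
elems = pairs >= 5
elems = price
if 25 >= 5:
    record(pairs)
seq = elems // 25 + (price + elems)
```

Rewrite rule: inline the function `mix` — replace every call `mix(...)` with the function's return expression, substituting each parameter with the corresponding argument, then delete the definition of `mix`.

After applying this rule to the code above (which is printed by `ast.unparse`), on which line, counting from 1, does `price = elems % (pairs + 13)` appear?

Transformed code:
price = elems % (elems + 13) + elems[elems]
price = elems % (pairs + 13)
handle(pairs)
elems = pairs >= 5
elems = price
if 25 >= 5:
    record(pairs)
seq = elems // 25 + (price + elems)

2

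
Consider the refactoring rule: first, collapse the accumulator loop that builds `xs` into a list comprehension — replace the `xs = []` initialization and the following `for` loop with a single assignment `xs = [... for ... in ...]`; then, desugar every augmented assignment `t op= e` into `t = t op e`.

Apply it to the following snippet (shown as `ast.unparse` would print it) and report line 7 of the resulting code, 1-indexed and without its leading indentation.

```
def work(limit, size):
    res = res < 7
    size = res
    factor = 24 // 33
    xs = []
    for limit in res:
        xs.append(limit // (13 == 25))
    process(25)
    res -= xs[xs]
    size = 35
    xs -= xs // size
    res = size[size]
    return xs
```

res = res - xs[xs]

Transformed code:
def work(limit, size):
    res = res < 7
    size = res
    factor = 24 // 33
    xs = [limit // (13 == 25) for limit in res]
    process(25)
    res = res - xs[xs]
    size = 35
    xs = xs - xs // size
    res = size[size]
    return xs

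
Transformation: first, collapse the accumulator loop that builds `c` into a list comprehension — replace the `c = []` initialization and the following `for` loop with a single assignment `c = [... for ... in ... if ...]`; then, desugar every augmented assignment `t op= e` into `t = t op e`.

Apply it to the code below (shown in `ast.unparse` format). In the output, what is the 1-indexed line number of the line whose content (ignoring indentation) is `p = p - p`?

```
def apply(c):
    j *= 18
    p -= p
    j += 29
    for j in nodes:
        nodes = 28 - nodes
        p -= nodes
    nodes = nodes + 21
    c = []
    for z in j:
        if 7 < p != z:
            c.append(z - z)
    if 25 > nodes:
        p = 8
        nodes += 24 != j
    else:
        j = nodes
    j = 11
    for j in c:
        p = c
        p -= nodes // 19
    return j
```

3

Transformed code:
def apply(c):
    j = j * 18
    p = p - p
    j = j + 29
    for j in nodes:
        nodes = 28 - nodes
        p = p - nodes
    nodes = nodes + 21
    c = [z - z for z in j if 7 < p != z]
    if 25 > nodes:
        p = 8
        nodes = nodes + (24 != j)
    else:
        j = nodes
    j = 11
    for j in c:
        p = c
        p = p - nodes // 19
    return j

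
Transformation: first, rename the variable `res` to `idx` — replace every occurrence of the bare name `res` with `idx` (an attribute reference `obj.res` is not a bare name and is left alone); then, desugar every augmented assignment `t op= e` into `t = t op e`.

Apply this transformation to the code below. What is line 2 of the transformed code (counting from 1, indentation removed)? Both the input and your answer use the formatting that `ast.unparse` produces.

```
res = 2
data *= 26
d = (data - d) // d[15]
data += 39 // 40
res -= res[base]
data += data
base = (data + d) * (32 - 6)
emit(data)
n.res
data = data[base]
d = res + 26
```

data = data * 26

Transformed code:
idx = 2
data = data * 26
d = (data - d) // d[15]
data = data + 39 // 40
idx = idx - idx[base]
data = data + data
base = (data + d) * (32 - 6)
emit(data)
n.res
data = data[base]
d = idx + 26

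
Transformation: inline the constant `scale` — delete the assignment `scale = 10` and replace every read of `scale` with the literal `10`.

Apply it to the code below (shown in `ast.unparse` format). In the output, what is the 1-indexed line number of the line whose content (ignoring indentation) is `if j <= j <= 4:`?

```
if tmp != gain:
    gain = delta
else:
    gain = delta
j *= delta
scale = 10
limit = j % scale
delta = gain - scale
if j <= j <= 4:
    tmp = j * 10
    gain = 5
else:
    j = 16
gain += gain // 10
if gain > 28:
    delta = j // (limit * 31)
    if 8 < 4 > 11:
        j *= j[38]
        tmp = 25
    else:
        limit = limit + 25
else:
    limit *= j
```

Transformed code:
if tmp != gain:
    gain = delta
else:
    gain = delta
j *= delta
limit = j % 10
delta = gain - 10
if j <= j <= 4:
    tmp = j * 10
    gain = 5
else:
    j = 16
gain += gain // 10
if gain > 28:
    delta = j // (limit * 31)
    if 8 < 4 > 11:
        j *= j[38]
        tmp = 25
    else:
        limit = limit + 25
else:
    limit *= j

8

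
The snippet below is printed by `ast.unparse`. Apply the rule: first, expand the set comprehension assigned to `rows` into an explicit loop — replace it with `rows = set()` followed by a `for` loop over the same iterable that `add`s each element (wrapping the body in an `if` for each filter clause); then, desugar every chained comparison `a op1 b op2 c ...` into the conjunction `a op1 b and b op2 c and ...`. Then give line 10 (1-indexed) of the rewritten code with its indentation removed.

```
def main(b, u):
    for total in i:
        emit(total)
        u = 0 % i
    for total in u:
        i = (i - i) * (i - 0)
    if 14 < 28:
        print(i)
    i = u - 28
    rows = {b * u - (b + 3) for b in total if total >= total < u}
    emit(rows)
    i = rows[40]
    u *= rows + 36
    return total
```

rows = set()

Transformed code:
def main(b, u):
    for total in i:
        emit(total)
        u = 0 % i
    for total in u:
        i = (i - i) * (i - 0)
    if 14 < 28:
        print(i)
    i = u - 28
    rows = set()
    for b in total:
        if total >= total and total < u:
            rows.add(b * u - (b + 3))
    emit(rows)
    i = rows[40]
    u *= rows + 36
    return total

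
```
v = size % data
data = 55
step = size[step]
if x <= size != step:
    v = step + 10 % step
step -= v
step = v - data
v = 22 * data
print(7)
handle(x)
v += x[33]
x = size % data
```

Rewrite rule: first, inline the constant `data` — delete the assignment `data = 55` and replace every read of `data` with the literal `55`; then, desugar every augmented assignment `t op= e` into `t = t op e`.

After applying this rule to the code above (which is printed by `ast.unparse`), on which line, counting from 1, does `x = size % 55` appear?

11

Transformed code:
v = size % 55
step = size[step]
if x <= size != step:
    v = step + 10 % step
step = step - v
step = v - 55
v = 22 * 55
print(7)
handle(x)
v = v + x[33]
x = size % 55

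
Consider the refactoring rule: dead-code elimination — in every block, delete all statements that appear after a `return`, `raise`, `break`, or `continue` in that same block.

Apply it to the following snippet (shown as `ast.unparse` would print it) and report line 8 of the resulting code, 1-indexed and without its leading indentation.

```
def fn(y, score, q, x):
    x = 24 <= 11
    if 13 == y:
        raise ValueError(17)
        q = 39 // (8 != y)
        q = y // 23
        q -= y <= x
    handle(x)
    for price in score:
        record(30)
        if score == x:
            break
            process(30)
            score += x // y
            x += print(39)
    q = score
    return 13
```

Transformed code:
def fn(y, score, q, x):
    x = 24 <= 11
    if 13 == y:
        raise ValueError(17)
    handle(x)
    for price in score:
        record(30)
        if score == x:
            break
    q = score
    return 13

if score == x:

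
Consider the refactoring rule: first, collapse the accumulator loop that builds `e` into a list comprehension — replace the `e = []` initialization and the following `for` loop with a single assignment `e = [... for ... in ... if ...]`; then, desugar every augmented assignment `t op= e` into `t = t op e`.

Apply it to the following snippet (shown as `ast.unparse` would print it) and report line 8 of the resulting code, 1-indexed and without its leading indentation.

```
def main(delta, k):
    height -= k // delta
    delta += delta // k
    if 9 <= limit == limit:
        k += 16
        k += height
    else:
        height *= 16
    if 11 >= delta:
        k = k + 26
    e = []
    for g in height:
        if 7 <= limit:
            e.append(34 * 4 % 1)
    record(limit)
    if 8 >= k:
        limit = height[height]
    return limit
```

Transformed code:
def main(delta, k):
    height = height - k // delta
    delta = delta + delta // k
    if 9 <= limit == limit:
        k = k + 16
        k = k + height
    else:
        height = height * 16
    if 11 >= delta:
        k = k + 26
    e = [34 * 4 % 1 for g in height if 7 <= limit]
    record(limit)
    if 8 >= k:
        limit = height[height]
    return limit

height = height * 16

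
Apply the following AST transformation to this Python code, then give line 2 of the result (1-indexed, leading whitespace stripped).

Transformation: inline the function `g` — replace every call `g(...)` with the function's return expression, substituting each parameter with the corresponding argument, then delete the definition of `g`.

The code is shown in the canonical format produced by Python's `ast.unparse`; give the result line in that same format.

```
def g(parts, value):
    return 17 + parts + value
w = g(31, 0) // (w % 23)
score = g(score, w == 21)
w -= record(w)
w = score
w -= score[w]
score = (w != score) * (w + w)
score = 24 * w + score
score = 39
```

score = 17 + score + (w == 21)

Transformed code:
w = (17 + 31 + 0) // (w % 23)
score = 17 + score + (w == 21)
w -= record(w)
w = score
w -= score[w]
score = (w != score) * (w + w)
score = 24 * w + score
score = 39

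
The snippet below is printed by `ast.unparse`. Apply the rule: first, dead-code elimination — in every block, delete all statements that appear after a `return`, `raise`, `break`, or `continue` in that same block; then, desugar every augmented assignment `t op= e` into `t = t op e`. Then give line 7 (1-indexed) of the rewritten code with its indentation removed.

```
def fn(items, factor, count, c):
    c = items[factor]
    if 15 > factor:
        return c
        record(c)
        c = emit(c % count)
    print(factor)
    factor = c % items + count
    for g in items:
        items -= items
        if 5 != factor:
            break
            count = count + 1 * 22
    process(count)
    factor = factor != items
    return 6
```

Transformed code:
def fn(items, factor, count, c):
    c = items[factor]
    if 15 > factor:
        return c
    print(factor)
    factor = c % items + count
    for g in items:
        items = items - items
        if 5 != factor:
            break
    process(count)
    factor = factor != items
    return 6

for g in items:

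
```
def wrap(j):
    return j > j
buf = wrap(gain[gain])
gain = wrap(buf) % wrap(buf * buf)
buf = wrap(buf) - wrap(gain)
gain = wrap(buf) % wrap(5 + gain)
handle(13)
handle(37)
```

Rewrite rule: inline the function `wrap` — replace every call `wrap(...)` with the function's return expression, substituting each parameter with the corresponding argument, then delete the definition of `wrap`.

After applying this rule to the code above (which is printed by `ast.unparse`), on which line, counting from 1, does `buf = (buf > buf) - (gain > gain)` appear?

3

Transformed code:
buf = gain[gain] > gain[gain]
gain = (buf > buf) % (buf * buf > buf * buf)
buf = (buf > buf) - (gain > gain)
gain = (buf > buf) % (5 + gain > 5 + gain)
handle(13)
handle(37)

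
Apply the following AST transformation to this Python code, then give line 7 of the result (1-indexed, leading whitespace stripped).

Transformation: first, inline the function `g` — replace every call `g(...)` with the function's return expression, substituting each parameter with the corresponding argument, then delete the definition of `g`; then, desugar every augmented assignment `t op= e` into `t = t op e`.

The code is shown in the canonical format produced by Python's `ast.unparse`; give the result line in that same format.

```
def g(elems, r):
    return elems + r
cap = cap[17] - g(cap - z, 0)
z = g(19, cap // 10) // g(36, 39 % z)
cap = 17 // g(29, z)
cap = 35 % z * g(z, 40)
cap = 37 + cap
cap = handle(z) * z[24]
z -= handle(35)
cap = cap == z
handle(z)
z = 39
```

z = z - handle(35)

Transformed code:
cap = cap[17] - (cap - z + 0)
z = (19 + cap // 10) // (36 + 39 % z)
cap = 17 // (29 + z)
cap = 35 % z * (z + 40)
cap = 37 + cap
cap = handle(z) * z[24]
z = z - handle(35)
cap = cap == z
handle(z)
z = 39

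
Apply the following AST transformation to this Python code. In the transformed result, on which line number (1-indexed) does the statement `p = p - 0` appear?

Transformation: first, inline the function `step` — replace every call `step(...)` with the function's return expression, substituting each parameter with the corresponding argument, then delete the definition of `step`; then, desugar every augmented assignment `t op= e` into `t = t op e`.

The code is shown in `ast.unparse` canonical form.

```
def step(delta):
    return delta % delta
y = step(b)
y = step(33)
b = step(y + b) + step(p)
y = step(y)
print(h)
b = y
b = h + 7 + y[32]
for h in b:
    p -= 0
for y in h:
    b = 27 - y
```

9

Transformed code:
y = b % b
y = 33 % 33
b = (y + b) % (y + b) + p % p
y = y % y
print(h)
b = y
b = h + 7 + y[32]
for h in b:
    p = p - 0
for y in h:
    b = 27 - y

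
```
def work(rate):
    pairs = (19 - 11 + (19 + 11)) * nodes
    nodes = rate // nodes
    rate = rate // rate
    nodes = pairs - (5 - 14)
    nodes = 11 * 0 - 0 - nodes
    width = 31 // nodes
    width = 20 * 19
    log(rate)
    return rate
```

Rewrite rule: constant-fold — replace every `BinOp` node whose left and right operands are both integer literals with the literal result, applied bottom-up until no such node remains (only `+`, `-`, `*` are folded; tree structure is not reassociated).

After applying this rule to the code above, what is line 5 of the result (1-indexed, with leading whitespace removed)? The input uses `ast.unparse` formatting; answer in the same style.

nodes = pairs - -9

Transformed code:
def work(rate):
    pairs = 38 * nodes
    nodes = rate // nodes
    rate = rate // rate
    nodes = pairs - -9
    nodes = 0 - nodes
    width = 31 // nodes
    width = 380
    log(rate)
    return rate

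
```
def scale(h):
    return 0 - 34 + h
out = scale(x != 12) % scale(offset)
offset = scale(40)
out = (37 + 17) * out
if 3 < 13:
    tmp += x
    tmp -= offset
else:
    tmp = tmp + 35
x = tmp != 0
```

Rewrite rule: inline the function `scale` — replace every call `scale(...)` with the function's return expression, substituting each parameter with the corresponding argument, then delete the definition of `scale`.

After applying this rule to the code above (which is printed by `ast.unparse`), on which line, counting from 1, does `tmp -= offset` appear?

Transformed code:
out = (0 - 34 + (x != 12)) % (0 - 34 + offset)
offset = 0 - 34 + 40
out = (37 + 17) * out
if 3 < 13:
    tmp += x
    tmp -= offset
else:
    tmp = tmp + 35
x = tmp != 0

6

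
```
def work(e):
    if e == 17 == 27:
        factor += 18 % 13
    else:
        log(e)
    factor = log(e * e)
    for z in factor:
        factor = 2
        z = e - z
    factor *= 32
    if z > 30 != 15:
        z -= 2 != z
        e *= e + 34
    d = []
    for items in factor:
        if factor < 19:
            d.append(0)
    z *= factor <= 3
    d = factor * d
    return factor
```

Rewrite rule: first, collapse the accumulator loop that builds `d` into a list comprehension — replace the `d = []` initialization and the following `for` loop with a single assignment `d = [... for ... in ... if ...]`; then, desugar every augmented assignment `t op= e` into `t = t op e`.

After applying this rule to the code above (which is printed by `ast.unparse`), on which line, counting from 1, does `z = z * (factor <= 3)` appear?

15

Transformed code:
def work(e):
    if e == 17 == 27:
        factor = factor + 18 % 13
    else:
        log(e)
    factor = log(e * e)
    for z in factor:
        factor = 2
        z = e - z
    factor = factor * 32
    if z > 30 != 15:
        z = z - (2 != z)
        e = e * (e + 34)
    d = [0 for items in factor if factor < 19]
    z = z * (factor <= 3)
    d = factor * d
    return factor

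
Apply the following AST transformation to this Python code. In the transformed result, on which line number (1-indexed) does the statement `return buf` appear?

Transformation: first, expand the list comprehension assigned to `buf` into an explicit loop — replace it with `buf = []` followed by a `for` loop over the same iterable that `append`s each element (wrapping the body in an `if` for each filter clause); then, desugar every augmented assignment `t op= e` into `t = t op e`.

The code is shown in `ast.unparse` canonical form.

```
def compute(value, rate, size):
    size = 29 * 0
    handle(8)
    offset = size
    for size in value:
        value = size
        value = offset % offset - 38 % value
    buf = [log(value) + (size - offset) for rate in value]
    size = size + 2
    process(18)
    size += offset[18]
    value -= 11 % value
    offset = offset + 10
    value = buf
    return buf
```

17

Transformed code:
def compute(value, rate, size):
    size = 29 * 0
    handle(8)
    offset = size
    for size in value:
        value = size
        value = offset % offset - 38 % value
    buf = []
    for rate in value:
        buf.append(log(value) + (size - offset))
    size = size + 2
    process(18)
    size = size + offset[18]
    value = value - 11 % value
    offset = offset + 10
    value = buf
    return buf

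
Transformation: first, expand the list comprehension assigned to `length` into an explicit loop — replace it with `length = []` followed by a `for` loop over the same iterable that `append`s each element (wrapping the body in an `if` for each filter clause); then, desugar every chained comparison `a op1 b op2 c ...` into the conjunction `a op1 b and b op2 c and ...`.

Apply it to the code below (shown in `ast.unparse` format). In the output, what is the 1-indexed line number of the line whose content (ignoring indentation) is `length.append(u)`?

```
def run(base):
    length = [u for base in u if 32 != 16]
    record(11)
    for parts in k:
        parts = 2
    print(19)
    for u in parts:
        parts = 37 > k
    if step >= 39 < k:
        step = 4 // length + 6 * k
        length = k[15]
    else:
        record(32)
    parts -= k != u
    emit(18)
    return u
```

5

Transformed code:
def run(base):
    length = []
    for base in u:
        if 32 != 16:
            length.append(u)
    record(11)
    for parts in k:
        parts = 2
    print(19)
    for u in parts:
        parts = 37 > k
    if step >= 39 and 39 < k:
        step = 4 // length + 6 * k
        length = k[15]
    else:
        record(32)
    parts -= k != u
    emit(18)
    return u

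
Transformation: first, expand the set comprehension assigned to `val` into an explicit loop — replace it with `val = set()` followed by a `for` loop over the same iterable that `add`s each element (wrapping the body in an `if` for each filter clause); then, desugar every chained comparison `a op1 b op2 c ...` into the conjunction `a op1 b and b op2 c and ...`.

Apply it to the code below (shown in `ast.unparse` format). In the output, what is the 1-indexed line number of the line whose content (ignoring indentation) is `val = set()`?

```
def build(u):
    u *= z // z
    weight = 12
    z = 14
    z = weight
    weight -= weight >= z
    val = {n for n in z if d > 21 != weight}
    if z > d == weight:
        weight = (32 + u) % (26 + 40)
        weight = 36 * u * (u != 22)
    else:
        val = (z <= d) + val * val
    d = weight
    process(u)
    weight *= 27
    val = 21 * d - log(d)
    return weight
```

7

Transformed code:
def build(u):
    u *= z // z
    weight = 12
    z = 14
    z = weight
    weight -= weight >= z
    val = set()
    for n in z:
        if d > 21 and 21 != weight:
            val.add(n)
    if z > d and d == weight:
        weight = (32 + u) % (26 + 40)
        weight = 36 * u * (u != 22)
    else:
        val = (z <= d) + val * val
    d = weight
    process(u)
    weight *= 27
    val = 21 * d - log(d)
    return weight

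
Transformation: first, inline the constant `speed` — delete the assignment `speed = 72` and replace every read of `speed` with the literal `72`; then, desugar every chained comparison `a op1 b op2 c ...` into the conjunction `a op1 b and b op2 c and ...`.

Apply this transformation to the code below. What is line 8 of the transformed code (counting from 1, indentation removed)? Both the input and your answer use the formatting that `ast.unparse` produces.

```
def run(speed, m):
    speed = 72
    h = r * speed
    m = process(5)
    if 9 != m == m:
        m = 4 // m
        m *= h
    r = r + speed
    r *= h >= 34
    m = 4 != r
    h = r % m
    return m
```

r *= h >= 34

Transformed code:
def run(speed, m):
    h = r * 72
    m = process(5)
    if 9 != m and m == m:
        m = 4 // m
        m *= h
    r = r + 72
    r *= h >= 34
    m = 4 != r
    h = r % m
    return m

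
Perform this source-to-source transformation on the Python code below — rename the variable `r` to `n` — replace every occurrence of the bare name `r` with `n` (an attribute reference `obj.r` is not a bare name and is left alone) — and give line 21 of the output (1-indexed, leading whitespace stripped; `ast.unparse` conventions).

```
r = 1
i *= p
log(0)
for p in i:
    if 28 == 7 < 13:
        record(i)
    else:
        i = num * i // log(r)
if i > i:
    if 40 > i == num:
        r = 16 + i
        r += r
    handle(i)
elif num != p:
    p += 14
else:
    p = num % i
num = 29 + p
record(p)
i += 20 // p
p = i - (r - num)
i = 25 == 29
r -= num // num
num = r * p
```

p = i - (n - num)

Transformed code:
n = 1
i *= p
log(0)
for p in i:
    if 28 == 7 < 13:
        record(i)
    else:
        i = num * i // log(n)
if i > i:
    if 40 > i == num:
        n = 16 + i
        n += n
    handle(i)
elif num != p:
    p += 14
else:
    p = num % i
num = 29 + p
record(p)
i += 20 // p
p = i - (n - num)
i = 25 == 29
n -= num // num
num = n * p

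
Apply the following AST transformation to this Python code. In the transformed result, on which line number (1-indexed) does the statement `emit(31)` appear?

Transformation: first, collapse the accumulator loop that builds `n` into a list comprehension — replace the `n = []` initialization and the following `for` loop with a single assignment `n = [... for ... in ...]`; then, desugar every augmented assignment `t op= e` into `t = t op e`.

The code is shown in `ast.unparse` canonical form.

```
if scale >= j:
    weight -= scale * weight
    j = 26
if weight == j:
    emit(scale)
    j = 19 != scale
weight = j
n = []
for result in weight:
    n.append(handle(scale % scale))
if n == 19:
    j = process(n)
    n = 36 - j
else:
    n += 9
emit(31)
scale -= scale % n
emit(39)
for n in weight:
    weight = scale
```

Transformed code:
if scale >= j:
    weight = weight - scale * weight
    j = 26
if weight == j:
    emit(scale)
    j = 19 != scale
weight = j
n = [handle(scale % scale) for result in weight]
if n == 19:
    j = process(n)
    n = 36 - j
else:
    n = n + 9
emit(31)
scale = scale - scale % n
emit(39)
for n in weight:
    weight = scale

14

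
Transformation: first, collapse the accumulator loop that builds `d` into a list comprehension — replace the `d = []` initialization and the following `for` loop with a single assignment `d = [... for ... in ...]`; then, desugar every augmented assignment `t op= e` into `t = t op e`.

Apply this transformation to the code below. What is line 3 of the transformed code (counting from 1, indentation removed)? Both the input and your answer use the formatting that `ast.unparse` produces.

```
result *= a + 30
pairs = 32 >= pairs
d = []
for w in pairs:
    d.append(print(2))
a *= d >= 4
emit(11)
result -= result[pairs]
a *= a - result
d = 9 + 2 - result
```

Transformed code:
result = result * (a + 30)
pairs = 32 >= pairs
d = [print(2) for w in pairs]
a = a * (d >= 4)
emit(11)
result = result - result[pairs]
a = a * (a - result)
d = 9 + 2 - result

d = [print(2) for w in pairs]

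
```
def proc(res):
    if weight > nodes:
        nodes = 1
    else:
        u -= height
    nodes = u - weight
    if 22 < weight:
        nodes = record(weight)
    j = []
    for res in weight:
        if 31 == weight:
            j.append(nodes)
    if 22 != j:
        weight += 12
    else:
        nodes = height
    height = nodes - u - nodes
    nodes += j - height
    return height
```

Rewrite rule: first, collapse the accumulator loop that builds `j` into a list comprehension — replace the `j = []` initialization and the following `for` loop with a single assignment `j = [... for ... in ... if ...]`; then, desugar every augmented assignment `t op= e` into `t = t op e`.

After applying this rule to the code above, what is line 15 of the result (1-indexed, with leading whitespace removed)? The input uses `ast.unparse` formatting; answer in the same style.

Transformed code:
def proc(res):
    if weight > nodes:
        nodes = 1
    else:
        u = u - height
    nodes = u - weight
    if 22 < weight:
        nodes = record(weight)
    j = [nodes for res in weight if 31 == weight]
    if 22 != j:
        weight = weight + 12
    else:
        nodes = height
    height = nodes - u - nodes
    nodes = nodes + (j - height)
    return height

nodes = nodes + (j - height)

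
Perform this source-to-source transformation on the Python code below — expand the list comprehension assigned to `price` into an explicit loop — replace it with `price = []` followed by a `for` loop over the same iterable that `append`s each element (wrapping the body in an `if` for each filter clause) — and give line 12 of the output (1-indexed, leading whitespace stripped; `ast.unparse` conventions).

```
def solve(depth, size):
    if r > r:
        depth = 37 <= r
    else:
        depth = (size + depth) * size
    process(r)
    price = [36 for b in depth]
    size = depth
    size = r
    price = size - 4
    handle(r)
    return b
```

price = size - 4

Transformed code:
def solve(depth, size):
    if r > r:
        depth = 37 <= r
    else:
        depth = (size + depth) * size
    process(r)
    price = []
    for b in depth:
        price.append(36)
    size = depth
    size = r
    price = size - 4
    handle(r)
    return b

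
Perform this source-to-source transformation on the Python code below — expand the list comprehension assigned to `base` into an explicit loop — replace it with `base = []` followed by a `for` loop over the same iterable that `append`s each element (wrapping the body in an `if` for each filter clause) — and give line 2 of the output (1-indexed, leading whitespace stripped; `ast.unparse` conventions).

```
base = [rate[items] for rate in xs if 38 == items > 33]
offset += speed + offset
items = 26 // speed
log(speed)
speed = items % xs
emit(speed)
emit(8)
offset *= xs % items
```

Transformed code:
base = []
for rate in xs:
    if 38 == items > 33:
        base.append(rate[items])
offset += speed + offset
items = 26 // speed
log(speed)
speed = items % xs
emit(speed)
emit(8)
offset *= xs % items

for rate in xs:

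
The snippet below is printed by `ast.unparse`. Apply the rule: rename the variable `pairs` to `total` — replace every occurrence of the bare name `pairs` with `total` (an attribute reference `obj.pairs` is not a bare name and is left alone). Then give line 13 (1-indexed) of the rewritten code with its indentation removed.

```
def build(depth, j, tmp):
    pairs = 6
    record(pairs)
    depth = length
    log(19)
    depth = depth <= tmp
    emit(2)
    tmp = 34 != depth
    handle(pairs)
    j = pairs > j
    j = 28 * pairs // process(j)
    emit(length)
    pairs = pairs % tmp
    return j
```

total = total % tmp

Transformed code:
def build(depth, j, tmp):
    total = 6
    record(total)
    depth = length
    log(19)
    depth = depth <= tmp
    emit(2)
    tmp = 34 != depth
    handle(total)
    j = total > j
    j = 28 * total // process(j)
    emit(length)
    total = total % tmp
    return j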